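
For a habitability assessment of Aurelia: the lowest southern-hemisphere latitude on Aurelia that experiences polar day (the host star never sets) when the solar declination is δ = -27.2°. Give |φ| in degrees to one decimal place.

|φ| = 62.8°

Polar day requires cos H₀ = −tan φ tan δ ≤ −1, i.e. tan φ tan δ ≥ 1.
The boundary is |tan φ| · |tan δ| = 1, so |φ| = 90° − |δ| = 90° − 27.2° = 62.8° in the southern hemisphere.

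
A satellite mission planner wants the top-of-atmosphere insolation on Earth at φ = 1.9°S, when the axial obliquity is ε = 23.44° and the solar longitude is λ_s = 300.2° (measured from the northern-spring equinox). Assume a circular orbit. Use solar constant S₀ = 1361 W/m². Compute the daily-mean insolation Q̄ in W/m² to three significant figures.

Solar declination: sin δ = sin ε · sin λ_s = sin 23.44° × sin 300.2° = -0.34380, so δ = -20.108°.
cos H₀ = −tan(-1.9°) tan(-20.108°) = -0.0121, H₀ = 1.5829 rad.
Bracket: H₀ sin φ sin δ + cos φ cos δ sin H₀ = 1.5829×-0.03316×-0.34380 + 0.99945×0.93904×0.99993 = 0.018046 + 0.938458 = 0.956504.
Q̄ = (S₀/π) × [bracket] = (1361/π) × 0.956504 = 414.4 W/m².

Q̄ ≈ 414 W/m²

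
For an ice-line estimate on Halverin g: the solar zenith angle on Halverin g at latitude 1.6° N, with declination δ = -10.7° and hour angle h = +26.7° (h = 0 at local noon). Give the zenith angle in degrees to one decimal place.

θ_z = 29.3°

cos θ_z = sin φ sin δ + cos φ cos δ cos h = -0.005184 + 0.877496 = 0.872312.
θ_z = arccos(0.872312) = 29.3°.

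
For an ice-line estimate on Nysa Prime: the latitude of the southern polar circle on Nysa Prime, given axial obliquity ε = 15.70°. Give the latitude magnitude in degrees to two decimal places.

The polar circle is the lowest latitude that experiences at least one full rotation of continuous darkness at the northern-summer solstice; it lies at |φ| = 90° − ε = 90° − 15.70° = 74.30°.

74.30°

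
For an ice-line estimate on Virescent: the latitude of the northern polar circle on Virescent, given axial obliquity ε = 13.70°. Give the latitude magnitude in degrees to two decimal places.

76.30°

The polar circle is the lowest latitude that experiences at least one full rotation of continuous daylight at the northern-summer solstice; it lies at |φ| = 90° − ε = 90° − 13.70° = 76.30°.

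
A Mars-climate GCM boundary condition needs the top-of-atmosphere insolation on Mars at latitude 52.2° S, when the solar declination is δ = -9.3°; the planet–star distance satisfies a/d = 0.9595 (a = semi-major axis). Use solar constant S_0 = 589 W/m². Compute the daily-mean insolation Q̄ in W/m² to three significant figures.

cos h₀ = −tan(-52.2°) tan(-9.300°) = -0.2111, h₀ = 1.7835 rad.
Bracket: h₀ sin ϕ sin δ + cos ϕ cos δ sin h₀ = 1.7835×-0.79016×-0.16160 + 0.61291×0.98686×0.97746 = 0.227735 + 0.591223 = 0.818958.
Inverse-square distance factor (a/d)² = 0.9595² = 0.920640.
Q̄ = (S_0/π) × 0.920640 × [bracket] = (589/π) × 0.920640 × 0.818958 = 141.4 W/m².

Q̄ ≈ 141 W/m²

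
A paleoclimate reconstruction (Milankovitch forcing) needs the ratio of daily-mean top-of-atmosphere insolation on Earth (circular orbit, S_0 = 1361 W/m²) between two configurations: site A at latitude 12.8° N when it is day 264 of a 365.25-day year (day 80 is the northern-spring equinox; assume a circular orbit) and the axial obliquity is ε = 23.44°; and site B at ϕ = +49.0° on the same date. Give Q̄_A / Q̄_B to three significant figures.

— Configuration A (ϕ=+12.8°):
Solar longitude: L_s = 360° × (264 − 80)/365.25 = 181.355°.
sin δ = sin 23.44° × sin 181.355° = -0.00941, so δ = -0.539°.
cos h₀ = −tan(+12.8°) tan(-0.539°) = 0.0021, h₀ = 1.5687 rad.
Bracket: h₀ sin ϕ sin δ + cos ϕ cos δ sin h₀ = 1.5687×0.22155×-0.00941 + 0.97515×0.99996×1.00000 = -0.003270 + 0.975111 = 0.971841.
Q̄ = (S_0/π) × [bracket] = (1361/π) × 0.971841 = 421.02 W/m².
— Configuration B (ϕ=+49.0°):
cos h₀ = −tan(+49.0°) tan(-0.539°) = 0.0108, h₀ = 1.5600 rad.
Bracket: h₀ sin ϕ sin δ + cos ϕ cos δ sin h₀ = 1.5600×0.75471×-0.00941 + 0.65606×0.99996×0.99994 = -0.011079 + 0.655994 = 0.644915.
Q̄ = (S_0/π) × [bracket] = (1361/π) × 0.644915 = 279.39 W/m².
Ratio Q̄_A / Q̄_B = 421.02 / 279.39 = 1.507.

Q̄_A / Q̄_B ≈ 1.51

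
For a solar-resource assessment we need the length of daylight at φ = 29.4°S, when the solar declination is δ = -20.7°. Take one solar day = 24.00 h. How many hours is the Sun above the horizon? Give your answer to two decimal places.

cos H₀ = −tan φ · tan δ = −tan(-29.4°) × tan(-20.700°) = -0.2129, so H₀ = 1.7854 rad = 102.29°.
Daylight = 2H₀/(2π) × 24.00 h = (1.7854/π) × 24.00 = 13.64 h.

13.64 h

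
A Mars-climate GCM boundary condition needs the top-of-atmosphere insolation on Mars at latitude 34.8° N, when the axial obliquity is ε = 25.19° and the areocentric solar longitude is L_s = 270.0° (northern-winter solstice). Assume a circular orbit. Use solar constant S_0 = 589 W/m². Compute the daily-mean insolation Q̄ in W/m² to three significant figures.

sin δ = sin 25.19° × sin 270.0° = -0.42562, so δ = -25.190°.
cos h₀ = −tan(+34.8°) tan(-25.190°) = 0.3269, h₀ = 1.2378 rad.
Bracket: h₀ sin ϕ sin δ + cos ϕ cos δ sin h₀ = 1.2378×0.57071×-0.42562 + 0.82115×0.90490×0.94506 = -0.300669 + 0.702235 = 0.401566.
Q̄ = (S_0/π) × [bracket] = (589/π) × 0.401566 = 75.29 W/m².

Q̄ ≈ 75.3 W/m²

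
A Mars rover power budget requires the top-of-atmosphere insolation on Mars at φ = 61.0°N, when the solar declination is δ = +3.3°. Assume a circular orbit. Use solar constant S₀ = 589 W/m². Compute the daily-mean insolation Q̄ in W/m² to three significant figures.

cos H₀ = −tan(+61.0°) tan(+3.300°) = -0.1040, H₀ = 1.6750 rad.
Bracket: H₀ sin φ sin δ + cos φ cos δ sin H₀ = 1.6750×0.87462×0.05756 + 0.48481×0.99834×0.99458 = 0.084325 + 0.481382 = 0.565707.
Q̄ = (S₀/π) × [bracket] = (589/π) × 0.565707 = 106.1 W/m².

Q̄ ≈ 106 W/m²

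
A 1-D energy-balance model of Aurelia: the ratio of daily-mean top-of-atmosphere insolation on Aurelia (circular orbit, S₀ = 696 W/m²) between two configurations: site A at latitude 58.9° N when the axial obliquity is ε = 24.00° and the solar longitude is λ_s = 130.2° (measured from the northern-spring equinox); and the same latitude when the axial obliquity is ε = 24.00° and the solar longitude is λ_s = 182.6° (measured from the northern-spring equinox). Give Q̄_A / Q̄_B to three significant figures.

Q̄_A / Q̄_B ≈ 2.00

— Configuration A (φ=+58.9°):
Solar declination: sin δ = sin ε · sin λ_s = sin 24.00° × sin 130.2° = 0.31066, so δ = +18.099°.
cos H₀ = −tan(+58.9°) tan(+18.099°) = -0.5418, H₀ = 2.1434 rad.
Bracket: H₀ sin φ sin δ + cos φ cos δ sin H₀ = 2.1434×0.85627×0.31066 + 0.51653×0.95052×0.84051 = 0.570163 + 0.412667 = 0.982830.
Q̄ = (S₀/π) × [bracket] = (696/π) × 0.982830 = 217.74 W/m².
— Configuration B (φ=+58.9°):
Solar declination: sin δ = sin ε · sin λ_s = sin 24.00° × sin 182.6° = -0.01845, so δ = -1.057°.
cos H₀ = −tan(+58.9°) tan(-1.057°) = 0.0306, H₀ = 1.5402 rad.
Bracket: H₀ sin φ sin δ + cos φ cos δ sin H₀ = 1.5402×0.85627×-0.01845 + 0.51653×0.99983×0.99953 = -0.024332 + 0.516199 = 0.491867.
Q̄ = (S₀/π) × [bracket] = (696/π) × 0.491867 = 108.97 W/m².
Ratio Q̄_A / Q̄_B = 217.74 / 108.97 = 1.998.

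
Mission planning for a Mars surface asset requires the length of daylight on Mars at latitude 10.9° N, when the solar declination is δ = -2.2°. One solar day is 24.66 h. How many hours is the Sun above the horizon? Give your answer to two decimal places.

12.27 h

cos H₀ = −tan φ · tan δ = −tan(+10.9°) × tan(-2.200°) = 0.0074, so H₀ = 1.5634 rad = 89.58°.
Daylight = 2H₀/(2π) × 24.66 h = (1.5634/π) × 24.66 = 12.27 h.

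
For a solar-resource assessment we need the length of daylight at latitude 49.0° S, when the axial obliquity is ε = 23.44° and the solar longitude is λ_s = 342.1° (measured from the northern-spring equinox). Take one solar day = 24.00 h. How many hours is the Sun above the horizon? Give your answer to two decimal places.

13.09 h

Solar declination: sin δ = sin ε · sin λ_s = sin 23.44° × sin 342.1° = -0.12226, so δ = -7.023°.
cos H₀ = −tan φ · tan δ = −tan(-49.0°) × tan(-7.023°) = -0.1417, so H₀ = 1.7130 rad = 98.15°.
Daylight = 2H₀/(2π) × 24.00 h = (1.7130/π) × 24.00 = 13.09 h.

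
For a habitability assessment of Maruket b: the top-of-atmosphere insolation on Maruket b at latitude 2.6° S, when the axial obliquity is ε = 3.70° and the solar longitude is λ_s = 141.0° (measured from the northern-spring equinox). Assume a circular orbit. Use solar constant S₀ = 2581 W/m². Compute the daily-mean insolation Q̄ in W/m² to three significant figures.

Q̄ ≈ 818 W/m²

Solar declination: sin δ = sin ε · sin λ_s = sin 3.70° × sin 141.0° = 0.04061, so δ = +2.328°.
cos H₀ = −tan(-2.6°) tan(+2.328°) = 0.0018, H₀ = 1.5690 rad.
Bracket: H₀ sin φ sin δ + cos φ cos δ sin H₀ = 1.5690×-0.04536×0.04061 + 0.99897×0.99918×1.00000 = -0.002890 + 0.998151 = 0.995261.
Q̄ = (S₀/π) × [bracket] = (2581/π) × 0.995261 = 817.7 W/m².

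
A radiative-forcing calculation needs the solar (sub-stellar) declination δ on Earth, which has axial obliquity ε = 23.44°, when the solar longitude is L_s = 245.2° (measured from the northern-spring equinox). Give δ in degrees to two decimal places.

sin δ = sin ε · sin L_s = sin 23.44° × sin 245.2° = -0.361103.
δ = arcsin(-0.361103) = -21.17°.

δ = -21.17°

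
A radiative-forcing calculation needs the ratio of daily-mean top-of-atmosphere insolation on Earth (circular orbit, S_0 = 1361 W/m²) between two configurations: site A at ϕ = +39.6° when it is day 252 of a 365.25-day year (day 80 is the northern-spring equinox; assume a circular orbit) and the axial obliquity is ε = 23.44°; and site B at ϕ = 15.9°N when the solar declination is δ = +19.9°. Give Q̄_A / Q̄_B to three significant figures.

— Configuration A (ϕ=+39.6°):
Solar longitude: L_s = 360° × (252 − 80)/365.25 = 169.528°.
sin δ = sin 23.44° × sin 169.528° = 0.07230, so δ = +4.146°.
cos h₀ = −tan(+39.6°) tan(+4.146°) = -0.0600, h₀ = 1.6308 rad.
Bracket: h₀ sin ϕ sin δ + cos ϕ cos δ sin h₀ = 1.6308×0.63742×0.07230 + 0.77051×0.99738×0.99820 = 0.075156 + 0.767108 = 0.842264.
Q̄ = (S_0/π) × [bracket] = (1361/π) × 0.842264 = 364.89 W/m².
— Configuration B (ϕ=+15.9°):
cos h₀ = −tan(+15.9°) tan(+19.900°) = -0.1031, h₀ = 1.6741 rad.
Bracket: h₀ sin ϕ sin δ + cos ϕ cos δ sin h₀ = 1.6741×0.27396×0.34038 + 0.96174×0.94029×0.99467 = 0.156111 + 0.899495 = 1.055606.
Q̄ = (S_0/π) × [bracket] = (1361/π) × 1.055606 = 457.31 W/m².
Ratio Q̄_A / Q̄_B = 364.89 / 457.31 = 0.7979.

Q̄_A / Q̄_B ≈ 0.798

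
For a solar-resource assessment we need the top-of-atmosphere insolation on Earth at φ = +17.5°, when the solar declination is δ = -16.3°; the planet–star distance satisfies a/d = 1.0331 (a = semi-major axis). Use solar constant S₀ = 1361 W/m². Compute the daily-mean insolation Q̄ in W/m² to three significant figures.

Q̄ ≈ 364 W/m²

cos H₀ = −tan(+17.5°) tan(-16.300°) = 0.0922, H₀ = 1.4785 rad.
Bracket: H₀ sin φ sin δ + cos φ cos δ sin H₀ = 1.4785×0.30071×-0.28067 + 0.95372×0.95981×0.99574 = -0.124786 + 0.911490 = 0.786704.
Inverse-square distance factor (a/d)² = 1.0331² = 1.067296.
Q̄ = (S₀/π) × 1.067296 × [bracket] = (1361/π) × 1.067296 × 0.786704 = 363.8 W/m².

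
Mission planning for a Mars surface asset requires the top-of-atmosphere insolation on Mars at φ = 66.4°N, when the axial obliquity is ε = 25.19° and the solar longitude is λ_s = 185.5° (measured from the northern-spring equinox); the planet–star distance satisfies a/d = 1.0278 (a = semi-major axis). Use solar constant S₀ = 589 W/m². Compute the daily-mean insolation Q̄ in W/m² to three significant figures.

Solar declination: sin δ = sin ε · sin λ_s = sin 25.19° × sin 185.5° = -0.04079, so δ = -2.338°.
cos H₀ = −tan(+66.4°) tan(-2.338°) = 0.0935, H₀ = 1.4772 rad.
Bracket: H₀ sin φ sin δ + cos φ cos δ sin H₀ = 1.4772×0.91636×-0.04079 + 0.40035×0.99917×0.99562 = -0.055215 + 0.398266 = 0.343051.
Inverse-square distance factor (a/d)² = 1.0278² = 1.056373.
Q̄ = (S₀/π) × 1.056373 × [bracket] = (589/π) × 1.056373 × 0.343051 = 67.94 W/m².

Q̄ ≈ 67.9 W/m²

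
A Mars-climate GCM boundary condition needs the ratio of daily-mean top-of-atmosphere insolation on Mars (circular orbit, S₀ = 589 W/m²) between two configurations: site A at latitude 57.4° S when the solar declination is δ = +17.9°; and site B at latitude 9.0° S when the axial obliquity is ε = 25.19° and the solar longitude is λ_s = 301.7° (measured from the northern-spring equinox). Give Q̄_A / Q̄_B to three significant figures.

Q̄_A / Q̄_B ≈ 0.171

— Configuration A (φ=-57.4°):
cos H₀ = −tan(-57.4°) tan(+17.900°) = 0.5050, H₀ = 1.0414 rad.
Bracket: H₀ sin φ sin δ + cos φ cos δ sin H₀ = 1.0414×-0.84245×0.30736 + 0.53877×0.95159×0.86309 = -0.269655 + 0.442496 = 0.172841.
Q̄ = (S₀/π) × [bracket] = (589/π) × 0.172841 = 32.405 W/m².
— Configuration B (φ=-9.0°):
Solar declination: sin δ = sin ε · sin λ_s = sin 25.19° × sin 301.7° = -0.36212, so δ = -21.231°.
cos H₀ = −tan(-9.0°) tan(-21.231°) = -0.0615, H₀ = 1.6324 rad.
Bracket: H₀ sin φ sin δ + cos φ cos δ sin H₀ = 1.6324×-0.15643×-0.36212 + 0.98769×0.93213×0.99811 = 0.092470 + 0.918915 = 1.011385.
Q̄ = (S₀/π) × [bracket] = (589/π) × 1.011385 = 189.62 W/m².
Ratio Q̄_A / Q̄_B = 32.405 / 189.62 = 0.1709.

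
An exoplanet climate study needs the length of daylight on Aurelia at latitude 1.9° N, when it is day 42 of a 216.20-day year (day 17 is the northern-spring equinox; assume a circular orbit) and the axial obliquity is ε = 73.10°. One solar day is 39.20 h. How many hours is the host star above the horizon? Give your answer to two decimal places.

Solar longitude: L_s = 360° × (42 − 17)/216.20 = 41.628°.
sin δ = sin 73.10° × sin 41.628° = 0.63560, so δ = +39.465°.
cos h₀ = −tan ϕ · tan δ = −tan(+1.9°) × tan(+39.465°) = -0.0273, so h₀ = 1.5981 rad = 91.57°.
Daylight = 2h₀/(2π) × 39.20 h = (1.5981/π) × 39.20 = 19.94 h.

19.94 h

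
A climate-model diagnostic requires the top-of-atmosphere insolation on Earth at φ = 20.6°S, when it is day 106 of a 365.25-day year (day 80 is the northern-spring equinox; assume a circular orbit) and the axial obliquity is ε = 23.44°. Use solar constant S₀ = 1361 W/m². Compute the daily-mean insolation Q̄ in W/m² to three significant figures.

Q̄ ≈ 359 W/m²

Solar longitude: λ_s = 360° × (106 − 80)/365.25 = 25.626°.
sin δ = sin 23.44° × sin 25.626° = 0.17204, so δ = +9.907°.
cos H₀ = −tan(-20.6°) tan(+9.907°) = 0.0656, H₀ = 1.5051 rad.
Bracket: H₀ sin φ sin δ + cos φ cos δ sin H₀ = 1.5051×-0.35184×0.17204 + 0.93606×0.98509×0.99784 = -0.091105 + 0.920112 = 0.829007.
Q̄ = (S₀/π) × [bracket] = (1361/π) × 0.829007 = 359.1 W/m².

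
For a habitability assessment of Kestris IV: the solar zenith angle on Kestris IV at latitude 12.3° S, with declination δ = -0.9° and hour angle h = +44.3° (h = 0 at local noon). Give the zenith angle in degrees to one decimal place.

cos θ_z = sin φ sin δ + cos φ cos δ cos h = 0.003346 + 0.699178 = 0.702524.
θ_z = arccos(0.702524) = 45.4°.

θ_z = 45.4°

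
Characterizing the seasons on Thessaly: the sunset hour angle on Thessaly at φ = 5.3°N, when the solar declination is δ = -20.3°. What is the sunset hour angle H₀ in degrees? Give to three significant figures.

H₀ = 88.0°

cos H₀ = −tan φ · tan δ = −tan(+5.3°) × tan(-20.300°) = 0.0343, so H₀ = 1.5365 rad = 88.03°.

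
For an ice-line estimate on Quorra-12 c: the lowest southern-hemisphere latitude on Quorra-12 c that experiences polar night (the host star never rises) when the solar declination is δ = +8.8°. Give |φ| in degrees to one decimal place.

|φ| = 81.2°

Polar night requires cos H₀ = −tan φ tan δ ≥ 1, i.e. tan φ tan δ ≤ −1.
The boundary is |tan φ| · |tan δ| = 1, so |φ| = 90° − |δ| = 90° − 8.8° = 81.2° in the southern hemisphere.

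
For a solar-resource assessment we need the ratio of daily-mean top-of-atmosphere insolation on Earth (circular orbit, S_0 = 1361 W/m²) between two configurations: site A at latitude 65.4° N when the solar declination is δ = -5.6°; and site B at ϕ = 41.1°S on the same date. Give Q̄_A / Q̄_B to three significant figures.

— Configuration A (ϕ=+65.4°):
cos h₀ = −tan(+65.4°) tan(-5.600°) = 0.2142, h₀ = 1.3550 rad.
Bracket: h₀ sin ϕ sin δ + cos ϕ cos δ sin h₀ = 1.3550×0.90924×-0.09758 + 0.41628×0.99523×0.97680 = -0.120221 + 0.404683 = 0.284462.
Q̄ = (S_0/π) × [bracket] = (1361/π) × 0.284462 = 123.23 W/m².
— Configuration B (ϕ=-41.1°):
cos h₀ = −tan(-41.1°) tan(-5.600°) = -0.0855, h₀ = 1.6564 rad.
Bracket: h₀ sin ϕ sin δ + cos ϕ cos δ sin h₀ = 1.6564×-0.65738×-0.09758 + 0.75356×0.99523×0.99634 = 0.106253 + 0.747221 = 0.853474.
Q̄ = (S_0/π) × [bracket] = (1361/π) × 0.853474 = 369.74 W/m².
Ratio Q̄_A / Q̄_B = 123.23 / 369.74 = 0.3333.

Q̄_A / Q̄_B ≈ 0.333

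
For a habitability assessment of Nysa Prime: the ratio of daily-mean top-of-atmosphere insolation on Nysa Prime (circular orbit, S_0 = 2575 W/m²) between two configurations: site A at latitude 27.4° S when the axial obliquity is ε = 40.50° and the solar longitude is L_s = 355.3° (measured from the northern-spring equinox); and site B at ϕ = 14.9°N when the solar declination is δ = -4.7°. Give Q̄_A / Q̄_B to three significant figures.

— Configuration A (ϕ=-27.4°):
Solar declination: sin δ = sin ε · sin L_s = sin 40.50° × sin 355.3° = -0.05321, so δ = -3.050°.
cos h₀ = −tan(-27.4°) tan(-3.050°) = -0.0276, h₀ = 1.5984 rad.
Bracket: h₀ sin ϕ sin δ + cos ϕ cos δ sin h₀ = 1.5984×-0.46020×-0.05321 + 0.88782×0.99858×0.99962 = 0.039140 + 0.886222 = 0.925362.
Q̄ = (S_0/π) × [bracket] = (2575/π) × 0.925362 = 758.47 W/m².
— Configuration B (ϕ=+14.9°):
cos h₀ = −tan(+14.9°) tan(-4.700°) = 0.0219, h₀ = 1.5489 rad.
Bracket: h₀ sin ϕ sin δ + cos ϕ cos δ sin h₀ = 1.5489×0.25713×-0.08194 + 0.96638×0.99664×0.99976 = -0.032634 + 0.962902 = 0.930268.
Q̄ = (S_0/π) × [bracket] = (2575/π) × 0.930268 = 762.49 W/m².
Ratio Q̄_A / Q̄_B = 758.47 / 762.49 = 0.9947.

Q̄_A / Q̄_B ≈ 0.995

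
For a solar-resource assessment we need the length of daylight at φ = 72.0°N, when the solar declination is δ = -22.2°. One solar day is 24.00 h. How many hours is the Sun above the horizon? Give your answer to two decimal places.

0.00 h

cos H₀ = −tan φ · tan δ = 1.2560 ≥ 1, so the Sun never rises (polar night) and H₀ = 0.
Daylight = 2H₀/(2π) × 24.00 h = (0.0000/π) × 24.00 = 0.00 h.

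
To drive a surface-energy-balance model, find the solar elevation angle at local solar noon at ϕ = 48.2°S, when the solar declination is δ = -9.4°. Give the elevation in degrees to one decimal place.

51.2°

At local noon the hour angle is zero, so the zenith angle equals |ϕ − δ| = |-48.2° − (-9.400°)| = 38.800°.
Elevation = 90° − 38.800° = 51.2°.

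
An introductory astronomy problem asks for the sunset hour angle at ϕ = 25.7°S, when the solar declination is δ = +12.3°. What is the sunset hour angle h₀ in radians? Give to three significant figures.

h₀ = 1.47 rad

cos h₀ = −tan ϕ · tan δ = −tan(-25.7°) × tan(+12.300°) = 0.1049, so h₀ = 1.4657 rad = 83.98°.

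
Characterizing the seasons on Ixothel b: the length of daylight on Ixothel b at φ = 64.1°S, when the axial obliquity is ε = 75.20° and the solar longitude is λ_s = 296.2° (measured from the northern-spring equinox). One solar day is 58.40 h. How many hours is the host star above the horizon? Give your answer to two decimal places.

58.40 h

Solar declination: sin δ = sin ε · sin λ_s = sin 75.20° × sin 296.2° = -0.86749, so δ = -60.168°.
Sunrise equation: cos H₀ = −tan φ · tan δ = -3.5913 ≤ −1, so the host star never sets (polar day) and H₀ = π.
Daylight = 2H₀/(2π) × 58.40 h = (3.1416/π) × 58.40 = 58.40 h.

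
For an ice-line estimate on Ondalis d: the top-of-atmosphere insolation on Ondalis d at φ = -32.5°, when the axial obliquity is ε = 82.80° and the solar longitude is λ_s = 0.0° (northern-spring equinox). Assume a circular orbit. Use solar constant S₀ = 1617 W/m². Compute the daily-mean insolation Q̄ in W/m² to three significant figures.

Solar declination: sin δ = sin ε · sin λ_s = sin 82.80° × sin 0.0° = 0.00000, so δ = +0.000°.
cos H₀ = −tan(-32.5°) tan(+0.000°) = 0.0000, H₀ = 1.5708 rad.
Bracket: H₀ sin φ sin δ + cos φ cos δ sin H₀ = 1.5708×-0.53730×0.00000 + 0.84339×1.00000×1.00000 = -0.000000 + 0.843390 = 0.843390.
Q̄ = (S₀/π) × [bracket] = (1617/π) × 0.843390 = 434.1 W/m².

Q̄ ≈ 434 W/m²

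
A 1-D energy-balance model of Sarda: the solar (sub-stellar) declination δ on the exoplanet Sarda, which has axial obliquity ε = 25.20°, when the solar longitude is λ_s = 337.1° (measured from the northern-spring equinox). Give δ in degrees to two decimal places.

sin δ = sin ε · sin λ_s = sin 25.20° × sin 337.1° = -0.165681.
δ = arcsin(-0.165681) = -9.54°.

δ = -9.54°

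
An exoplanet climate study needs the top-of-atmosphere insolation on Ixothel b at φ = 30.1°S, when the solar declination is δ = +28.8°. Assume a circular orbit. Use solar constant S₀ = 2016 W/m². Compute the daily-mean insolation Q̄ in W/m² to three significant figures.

Q̄ ≈ 268 W/m²

cos H₀ = −tan(-30.1°) tan(+28.800°) = 0.3187, H₀ = 1.2465 rad.
Bracket: H₀ sin φ sin δ + cos φ cos δ sin H₀ = 1.2465×-0.50151×0.48175 + 0.86515×0.87631×0.94786 = -0.301157 + 0.718610 = 0.417453.
Q̄ = (S₀/π) × [bracket] = (2016/π) × 0.417453 = 267.9 W/m².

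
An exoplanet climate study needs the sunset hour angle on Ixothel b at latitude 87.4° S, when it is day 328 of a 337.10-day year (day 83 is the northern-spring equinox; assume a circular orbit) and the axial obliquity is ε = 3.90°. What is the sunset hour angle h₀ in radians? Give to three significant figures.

h₀ = 3.14 rad

Solar longitude: L_s = 360° × (328 − 83)/337.10 = 261.643°.
sin δ = sin 3.90° × sin 261.643° = -0.06729, so δ = -3.859°.
Sunrise equation: cos h₀ = −tan ϕ · tan δ = -1.4853 ≤ −1, so the host star never sets (polar day) and h₀ = π.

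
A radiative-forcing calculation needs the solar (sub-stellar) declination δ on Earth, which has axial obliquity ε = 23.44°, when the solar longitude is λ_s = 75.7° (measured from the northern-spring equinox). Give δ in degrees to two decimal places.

sin δ = sin ε · sin λ_s = sin 23.44° × sin 75.7° = 0.385463.
δ = arcsin(0.385463) = +22.67°.

δ = +22.67°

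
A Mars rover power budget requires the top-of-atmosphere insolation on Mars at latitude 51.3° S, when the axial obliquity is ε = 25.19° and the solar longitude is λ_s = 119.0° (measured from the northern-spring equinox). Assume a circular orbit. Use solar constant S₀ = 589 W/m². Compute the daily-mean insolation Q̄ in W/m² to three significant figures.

Q̄ ≈ 37.2 W/m²

Solar declination: sin δ = sin ε · sin λ_s = sin 25.19° × sin 119.0° = 0.37226, so δ = +21.855°.
cos H₀ = −tan(-51.3°) tan(+21.855°) = 0.5006, H₀ = 1.0465 rad.
Bracket: H₀ sin φ sin δ + cos φ cos δ sin H₀ = 1.0465×-0.78043×0.37226 + 0.62524×0.92813×0.86566 = -0.304032 + 0.502346 = 0.198314.
Q̄ = (S₀/π) × [bracket] = (589/π) × 0.198314 = 37.18 W/m².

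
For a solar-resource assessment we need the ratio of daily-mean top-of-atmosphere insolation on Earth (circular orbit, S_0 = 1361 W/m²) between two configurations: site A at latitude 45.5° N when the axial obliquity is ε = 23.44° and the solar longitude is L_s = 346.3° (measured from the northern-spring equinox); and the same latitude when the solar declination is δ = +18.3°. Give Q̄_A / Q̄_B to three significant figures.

Q̄_A / Q̄_B ≈ 0.564

— Configuration A (ϕ=+45.5°):
Solar declination: sin δ = sin ε · sin L_s = sin 23.44° × sin 346.3° = -0.09421, so δ = -5.406°.
cos h₀ = −tan(+45.5°) tan(-5.406°) = 0.0963, h₀ = 1.4743 rad.
Bracket: h₀ sin ϕ sin δ + cos ϕ cos δ sin h₀ = 1.4743×0.71325×-0.09421 + 0.70091×0.99555×0.99535 = -0.099066 + 0.694546 = 0.595480.
Q̄ = (S_0/π) × [bracket] = (1361/π) × 0.595480 = 257.97 W/m².
— Configuration B (ϕ=+45.5°):
cos h₀ = −tan(+45.5°) tan(+18.300°) = -0.3365, h₀ = 1.9140 rad.
Bracket: h₀ sin ϕ sin δ + cos ϕ cos δ sin h₀ = 1.9140×0.71325×0.31399 + 0.70091×0.94943×0.94167 = 0.428647 + 0.626648 = 1.055295.
Q̄ = (S_0/π) × [bracket] = (1361/π) × 1.055295 = 457.17 W/m².
Ratio Q̄_A / Q̄_B = 257.97 / 457.17 = 0.5643.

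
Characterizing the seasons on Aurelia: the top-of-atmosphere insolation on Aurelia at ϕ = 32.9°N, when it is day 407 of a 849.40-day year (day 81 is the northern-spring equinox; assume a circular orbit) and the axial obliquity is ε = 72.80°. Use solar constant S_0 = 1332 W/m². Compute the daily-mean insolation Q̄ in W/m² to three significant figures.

Solar longitude: L_s = 360° × (407 − 81)/849.40 = 138.168°.
sin δ = sin 72.80° × sin 138.168° = 0.63712, so δ = +39.577°.
cos h₀ = −tan(+32.9°) tan(+39.577°) = -0.5348, h₀ = 2.1350 rad.
Bracket: h₀ sin ϕ sin δ + cos ϕ cos δ sin h₀ = 2.1350×0.54317×0.63712 + 0.83962×0.77076×0.84501 = 0.738848 + 0.546844 = 1.285692.
Q̄ = (S_0/π) × [bracket] = (1332/π) × 1.285692 = 545.1 W/m².

Q̄ ≈ 545 W/m²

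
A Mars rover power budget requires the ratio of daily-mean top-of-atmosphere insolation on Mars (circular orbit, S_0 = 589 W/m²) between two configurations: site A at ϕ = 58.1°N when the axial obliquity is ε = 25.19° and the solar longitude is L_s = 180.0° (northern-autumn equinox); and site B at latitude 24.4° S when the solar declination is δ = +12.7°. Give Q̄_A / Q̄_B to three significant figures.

— Configuration A (ϕ=+58.1°):
Solar declination: sin δ = sin ε · sin L_s = sin 25.19° × sin 180.0° = 0.00000, so δ = +0.000°.
cos h₀ = −tan(+58.1°) tan(+0.000°) = -0.0000, h₀ = 1.5708 rad.
Bracket: h₀ sin ϕ sin δ + cos ϕ cos δ sin h₀ = 1.5708×0.84897×0.00000 + 0.52844×1.00000×1.00000 = 0.000000 + 0.528440 = 0.528440.
Q̄ = (S_0/π) × [bracket] = (589/π) × 0.528440 = 99.074 W/m².
— Configuration B (ϕ=-24.4°):
cos h₀ = −tan(-24.4°) tan(+12.700°) = 0.1022, h₀ = 1.4684 rad.
Bracket: h₀ sin ϕ sin δ + cos ϕ cos δ sin h₀ = 1.4684×-0.41310×0.21985 + 0.91068×0.97553×0.99476 = -0.133360 + 0.883740 = 0.750380.
Q̄ = (S_0/π) × [bracket] = (589/π) × 0.750380 = 140.68 W/m².
Ratio Q̄_A / Q̄_B = 99.074 / 140.68 = 0.7043.

Q̄_A / Q̄_B ≈ 0.704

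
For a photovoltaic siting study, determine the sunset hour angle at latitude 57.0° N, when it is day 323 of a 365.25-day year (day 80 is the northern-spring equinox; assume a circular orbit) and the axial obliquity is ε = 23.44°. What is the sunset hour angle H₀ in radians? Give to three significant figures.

Solar longitude: λ_s = 360° × (323 − 80)/365.25 = 239.507°.
sin δ = sin 23.44° × sin 239.507° = -0.34277, so δ = -20.046°.
cos H₀ = −tan φ · tan δ = −tan(+57.0°) × tan(-20.046°) = 0.5619, so H₀ = 0.9742 rad = 55.82°.

H₀ = 0.974 rad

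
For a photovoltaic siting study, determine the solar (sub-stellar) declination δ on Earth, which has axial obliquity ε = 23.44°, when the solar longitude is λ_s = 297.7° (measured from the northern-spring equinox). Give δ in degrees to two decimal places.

sin δ = sin ε · sin λ_s = sin 23.44° × sin 297.7° = -0.352199.
δ = arcsin(-0.352199) = -20.62°.

δ = -20.62°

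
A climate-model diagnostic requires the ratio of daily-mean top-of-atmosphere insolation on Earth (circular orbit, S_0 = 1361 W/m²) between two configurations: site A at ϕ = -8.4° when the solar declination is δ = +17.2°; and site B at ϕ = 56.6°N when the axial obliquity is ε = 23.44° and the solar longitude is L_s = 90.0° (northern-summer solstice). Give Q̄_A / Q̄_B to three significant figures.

— Configuration A (ϕ=-8.4°):
cos h₀ = −tan(-8.4°) tan(+17.200°) = 0.0457, h₀ = 1.5251 rad.
Bracket: h₀ sin ϕ sin δ + cos ϕ cos δ sin h₀ = 1.5251×-0.14608×0.29571 + 0.98927×0.95528×0.99895 = -0.065880 + 0.944038 = 0.878158.
Q̄ = (S_0/π) × [bracket] = (1361/π) × 0.878158 = 380.44 W/m².
— Configuration B (ϕ=+56.6°):
Solar declination: sin δ = sin ε · sin L_s = sin 23.44° × sin 90.0° = 0.39779, so δ = +23.440°.
cos h₀ = −tan(+56.6°) tan(+23.440°) = -0.6575, h₀ = 2.2883 rad.
Bracket: h₀ sin ϕ sin δ + cos ϕ cos δ sin h₀ = 2.2883×0.83485×0.39779 + 0.55048×0.91748×0.75342 = 0.759933 + 0.380518 = 1.140451.
Q̄ = (S_0/π) × [bracket] = (1361/π) × 1.140451 = 494.07 W/m².
Ratio Q̄_A / Q̄_B = 380.44 / 494.07 = 0.7700.

Q̄_A / Q̄_B ≈ 0.770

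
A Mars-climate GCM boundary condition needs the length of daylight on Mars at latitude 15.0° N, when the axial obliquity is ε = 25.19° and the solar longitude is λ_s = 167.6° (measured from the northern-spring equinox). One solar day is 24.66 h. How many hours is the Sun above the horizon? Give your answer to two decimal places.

12.52 h

Solar declination: sin δ = sin ε · sin λ_s = sin 25.19° × sin 167.6° = 0.09140, so δ = +5.244°.
cos H₀ = −tan φ · tan δ = −tan(+15.0°) × tan(+5.244°) = -0.0246, so H₀ = 1.5954 rad = 91.41°.
Daylight = 2H₀/(2π) × 24.66 h = (1.5954/π) × 24.66 = 12.52 h.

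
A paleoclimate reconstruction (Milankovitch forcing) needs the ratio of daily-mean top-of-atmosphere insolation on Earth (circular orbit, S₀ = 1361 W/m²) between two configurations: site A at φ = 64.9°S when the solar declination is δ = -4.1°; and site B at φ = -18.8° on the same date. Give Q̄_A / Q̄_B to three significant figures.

— Configuration A (φ=-64.9°):
cos H₀ = −tan(-64.9°) tan(-4.100°) = -0.1530, H₀ = 1.7244 rad.
Bracket: H₀ sin φ sin δ + cos φ cos δ sin H₀ = 1.7244×-0.90557×-0.07150 + 0.42420×0.99744×0.98822 = 0.111652 + 0.418130 = 0.529782.
Q̄ = (S₀/π) × [bracket] = (1361/π) × 0.529782 = 229.51 W/m².
— Configuration B (φ=-18.8°):
cos H₀ = −tan(-18.8°) tan(-4.100°) = -0.0244, H₀ = 1.5952 rad.
Bracket: H₀ sin φ sin δ + cos φ cos δ sin H₀ = 1.5952×-0.32227×-0.07150 + 0.94665×0.99744×0.99970 = 0.036757 + 0.943943 = 0.980700.
Q̄ = (S₀/π) × [bracket] = (1361/π) × 0.980700 = 424.86 W/m².
Ratio Q̄_A / Q̄_B = 229.51 / 424.86 = 0.5402.

Q̄_A / Q̄_B ≈ 0.540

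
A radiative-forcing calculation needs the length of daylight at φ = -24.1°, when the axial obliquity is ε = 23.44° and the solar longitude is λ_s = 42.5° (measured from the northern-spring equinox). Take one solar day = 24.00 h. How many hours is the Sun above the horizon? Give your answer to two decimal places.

Solar declination: sin δ = sin ε · sin λ_s = sin 23.44° × sin 42.5° = 0.26874, so δ = +15.589°.
cos H₀ = −tan φ · tan δ = −tan(-24.1°) × tan(+15.589°) = 0.1248, so H₀ = 1.4457 rad = 82.83°.
Daylight = 2H₀/(2π) × 24.00 h = (1.4457/π) × 24.00 = 11.04 h.

11.04 h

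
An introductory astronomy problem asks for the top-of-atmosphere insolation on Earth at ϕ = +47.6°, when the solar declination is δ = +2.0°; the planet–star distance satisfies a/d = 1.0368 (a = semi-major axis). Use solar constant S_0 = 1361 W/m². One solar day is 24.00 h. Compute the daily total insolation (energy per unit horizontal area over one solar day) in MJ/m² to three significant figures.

28.8 MJ/m²

cos h₀ = −tan(+47.6°) tan(+2.000°) = -0.0382, h₀ = 1.6090 rad.
Bracket: h₀ sin ϕ sin δ + cos ϕ cos δ sin h₀ = 1.6090×0.73846×0.03490 + 0.67430×0.99939×0.99927 = 0.041468 + 0.673397 = 0.714865.
Inverse-square distance factor (a/d)² = 1.0368² = 1.074954.
Q̄ = (S_0/π) × 1.074954 × [bracket] = (1361/π) × 1.074954 × 0.714865 = 332.91 W/m².
Daily total = Q̄ × 24.00 h × 3600 s/h = 332.91 × 24.00 × 3600 / 10⁶ = 28.76 MJ/m².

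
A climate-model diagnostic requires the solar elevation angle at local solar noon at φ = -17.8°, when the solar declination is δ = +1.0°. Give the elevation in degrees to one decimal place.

71.2°

At local noon the hour angle is zero, so the zenith angle equals |φ − δ| = |-17.8° − (+1.000°)| = 18.800°.
Elevation = 90° − 18.800° = 71.2°.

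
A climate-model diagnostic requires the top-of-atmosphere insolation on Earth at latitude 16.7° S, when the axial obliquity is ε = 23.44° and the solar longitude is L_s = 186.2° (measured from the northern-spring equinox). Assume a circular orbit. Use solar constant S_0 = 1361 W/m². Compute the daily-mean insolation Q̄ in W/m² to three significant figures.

Solar declination: sin δ = sin ε · sin L_s = sin 23.44° × sin 186.2° = -0.04296, so δ = -2.462°.
cos h₀ = −tan(-16.7°) tan(-2.462°) = -0.0129, h₀ = 1.5837 rad.
Bracket: h₀ sin ϕ sin δ + cos ϕ cos δ sin h₀ = 1.5837×-0.28736×-0.04296 + 0.95782×0.99908×0.99992 = 0.019551 + 0.956862 = 0.976413.
Q̄ = (S_0/π) × [bracket] = (1361/π) × 0.976413 = 423.0 W/m².

Q̄ ≈ 423 W/m²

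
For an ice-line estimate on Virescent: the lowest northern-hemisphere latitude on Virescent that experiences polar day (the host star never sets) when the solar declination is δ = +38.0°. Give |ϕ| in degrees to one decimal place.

Polar day requires cos h₀ = −tan ϕ tan δ ≤ −1, i.e. tan ϕ tan δ ≥ 1.
The boundary is |tan ϕ| · |tan δ| = 1, so |ϕ| = 90° − |δ| = 90° − 38.0° = 52.0° in the northern hemisphere.

|ϕ| = 52.0°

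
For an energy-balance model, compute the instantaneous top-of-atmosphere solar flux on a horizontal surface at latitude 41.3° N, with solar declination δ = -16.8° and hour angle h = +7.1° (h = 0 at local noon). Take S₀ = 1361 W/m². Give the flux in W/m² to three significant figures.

712 W/m²

cos θ_z = sin φ sin δ + cos φ cos δ cos h = -0.190761 + 0.713685 = 0.522924.
Flux = S₀ · cos θ_z = 1361 × 0.522924 = 711.7 W/m².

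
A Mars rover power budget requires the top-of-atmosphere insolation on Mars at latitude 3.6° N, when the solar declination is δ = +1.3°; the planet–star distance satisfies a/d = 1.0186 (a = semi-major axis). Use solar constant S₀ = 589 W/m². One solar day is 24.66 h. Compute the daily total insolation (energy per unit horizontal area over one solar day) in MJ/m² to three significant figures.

17.3 MJ/m²

cos H₀ = −tan(+3.6°) tan(+1.300°) = -0.0014, H₀ = 1.5722 rad.
Bracket: H₀ sin φ sin δ + cos φ cos δ sin H₀ = 1.5722×0.06279×0.02269 + 0.99803×0.99974×1.00000 = 0.002240 + 0.997771 = 1.000011.
Inverse-square distance factor (a/d)² = 1.0186² = 1.037546.
Q̄ = (S₀/π) × 1.037546 × [bracket] = (589/π) × 1.037546 × 1.000011 = 194.53 W/m².
Daily total = Q̄ × 24.66 h × 3600 s/h = 194.53 × 24.66 × 3600 / 10⁶ = 17.27 MJ/m².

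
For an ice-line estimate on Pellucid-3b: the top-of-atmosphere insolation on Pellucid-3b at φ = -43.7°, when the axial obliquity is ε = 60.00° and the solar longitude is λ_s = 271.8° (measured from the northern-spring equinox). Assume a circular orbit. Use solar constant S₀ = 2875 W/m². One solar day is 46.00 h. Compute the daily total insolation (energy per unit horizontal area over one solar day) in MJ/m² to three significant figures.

Solar declination: sin δ = sin ε · sin λ_s = sin 60.00° × sin 271.8° = -0.86560, so δ = -59.951°.
cos H₀ = −tan(-43.7°) tan(-59.951°) = -1.6519 ≤ −1 ⇒ polar day, H₀ = π.
Bracket: H₀ sin φ sin δ + cos φ cos δ sin H₀ = 3.1416×-0.69088×-0.86560 + 0.72297×0.50074×0.00000 = 1.878758 + 0.000000 = 1.878758.
Q̄ = (S₀/π) × [bracket] = (2875/π) × 1.878758 = 1719.3 W/m².
Daily total = Q̄ × 46.00 h × 3600 s/h = 1719.3 × 46.00 × 3600 / 10⁶ = 284.7 MJ/m².

285 MJ/m²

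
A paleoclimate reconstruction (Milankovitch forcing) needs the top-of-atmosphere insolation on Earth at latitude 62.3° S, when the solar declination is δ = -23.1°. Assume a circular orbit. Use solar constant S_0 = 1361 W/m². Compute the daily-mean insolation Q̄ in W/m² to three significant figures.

cos h₀ = −tan(-62.3°) tan(-23.100°) = -0.8124, h₀ = 2.5191 rad.
Bracket: h₀ sin ϕ sin δ + cos ϕ cos δ sin h₀ = 2.5191×-0.88539×-0.39234 + 0.46484×0.91982×0.58306 = 0.875070 + 0.249298 = 1.124368.
Q̄ = (S_0/π) × [bracket] = (1361/π) × 1.124368 = 487.1 W/m².

Q̄ ≈ 487 W/m²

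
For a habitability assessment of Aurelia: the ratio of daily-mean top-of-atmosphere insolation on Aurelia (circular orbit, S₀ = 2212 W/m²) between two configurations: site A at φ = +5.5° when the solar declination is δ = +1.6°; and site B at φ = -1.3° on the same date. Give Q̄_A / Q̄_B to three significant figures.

— Configuration A (φ=+5.5°):
cos H₀ = −tan(+5.5°) tan(+1.600°) = -0.0027, H₀ = 1.5735 rad.
Bracket: H₀ sin φ sin δ + cos φ cos δ sin H₀ = 1.5735×0.09585×0.02792 + 0.99540×0.99961×1.00000 = 0.004211 + 0.995012 = 0.999223.
Q̄ = (S₀/π) × [bracket] = (2212/π) × 0.999223 = 703.55 W/m².
— Configuration B (φ=-1.3°):
cos H₀ = −tan(-1.3°) tan(+1.600°) = 0.0006, H₀ = 1.5702 rad.
Bracket: H₀ sin φ sin δ + cos φ cos δ sin H₀ = 1.5702×-0.02269×0.02792 + 0.99974×0.99961×1.00000 = -0.000995 + 0.999350 = 0.998355.
Q̄ = (S₀/π) × [bracket] = (2212/π) × 0.998355 = 702.94 W/m².
Ratio Q̄_A / Q̄_B = 703.55 / 702.94 = 1.001.

Q̄_A / Q̄_B ≈ 1.00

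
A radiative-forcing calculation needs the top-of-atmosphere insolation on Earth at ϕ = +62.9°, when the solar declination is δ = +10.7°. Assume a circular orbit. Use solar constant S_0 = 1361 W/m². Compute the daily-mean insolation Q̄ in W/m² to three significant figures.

Q̄ ≈ 320 W/m²

cos h₀ = −tan(+62.9°) tan(+10.700°) = -0.3692, h₀ = 1.9490 rad.
Bracket: h₀ sin ϕ sin δ + cos ϕ cos δ sin h₀ = 1.9490×0.89021×0.18567 + 0.45554×0.98261×0.92933 = 0.322141 + 0.415985 = 0.738126.
Q̄ = (S_0/π) × [bracket] = (1361/π) × 0.738126 = 319.8 W/m².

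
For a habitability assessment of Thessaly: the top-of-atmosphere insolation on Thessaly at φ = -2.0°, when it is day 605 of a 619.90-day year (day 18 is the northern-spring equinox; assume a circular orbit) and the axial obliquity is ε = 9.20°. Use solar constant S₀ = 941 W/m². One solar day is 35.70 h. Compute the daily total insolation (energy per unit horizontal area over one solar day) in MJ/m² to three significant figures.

38.5 MJ/m²

Solar longitude: λ_s = 360° × (605 − 18)/619.90 = 340.894°.
sin δ = sin 9.20° × sin 340.894° = -0.05233, so δ = -3.000°.
cos H₀ = −tan(-2.0°) tan(-3.000°) = -0.0018, H₀ = 1.5726 rad.
Bracket: H₀ sin φ sin δ + cos φ cos δ sin H₀ = 1.5726×-0.03490×-0.05233 + 0.99939×0.99863×1.00000 = 0.002872 + 0.998021 = 1.000893.
Q̄ = (S₀/π) × [bracket] = (941/π) × 1.000893 = 299.80 W/m².
Daily total = Q̄ × 35.70 h × 3600 s/h = 299.80 × 35.70 × 3600 / 10⁶ = 38.53 MJ/m².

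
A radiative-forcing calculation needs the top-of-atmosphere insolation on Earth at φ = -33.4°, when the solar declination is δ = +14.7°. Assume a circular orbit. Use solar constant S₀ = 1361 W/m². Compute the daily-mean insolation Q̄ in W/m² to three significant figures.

cos H₀ = −tan(-33.4°) tan(+14.700°) = 0.1730, H₀ = 1.3969 rad.
Bracket: H₀ sin φ sin δ + cos φ cos δ sin H₀ = 1.3969×-0.55048×0.25376 + 0.83485×0.96727×0.98492 = -0.195133 + 0.795348 = 0.600215.
Q̄ = (S₀/π) × [bracket] = (1361/π) × 0.600215 = 260.0 W/m².

Q̄ ≈ 260 W/m²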